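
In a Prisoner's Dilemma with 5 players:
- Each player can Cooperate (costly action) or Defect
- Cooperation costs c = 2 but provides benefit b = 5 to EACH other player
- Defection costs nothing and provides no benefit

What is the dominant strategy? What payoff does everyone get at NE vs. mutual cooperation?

Dominant: Defect; NE payoff = 0; Coop payoff = 18

Work:
Defect dominates (saves cost c = 2, benefit to others is external)
NE: All defect → everyone gets 0
If all cooperate: each receives (4)×5 - 2 = 18
Social dilemma: 18 > 0 but NE gives 0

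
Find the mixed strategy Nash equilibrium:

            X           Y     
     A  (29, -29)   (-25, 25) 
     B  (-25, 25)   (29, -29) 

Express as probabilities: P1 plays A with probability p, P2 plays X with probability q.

p = 0.5, q = 0.5

Work:
Find probabilities that make opponent indifferent:
P2 chooses q to make P1 indifferent between A and B
P1 chooses p to make P2 indifferent between X and Y
Mixed NE: P1 plays (A: 0.5, B: 0.5), P2 plays (X: 0.5, Y: 0.5)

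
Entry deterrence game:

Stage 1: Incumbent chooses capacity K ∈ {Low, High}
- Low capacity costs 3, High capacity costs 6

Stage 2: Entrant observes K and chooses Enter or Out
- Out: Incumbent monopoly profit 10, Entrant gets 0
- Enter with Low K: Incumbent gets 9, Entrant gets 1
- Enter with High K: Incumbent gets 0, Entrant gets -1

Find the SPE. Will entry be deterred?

SPE: (Low, Enter|Low, Out|High); Entry not deterred. Incumbent net profit = 6, Entrant gets 1

Work:
After Low K: Entrant enters (1 > 0)
After High K: Entrant stays out (-1 < 0)
Incumbent: Low → 9−3=6, High → 10−6=4
Incumbent chooses Low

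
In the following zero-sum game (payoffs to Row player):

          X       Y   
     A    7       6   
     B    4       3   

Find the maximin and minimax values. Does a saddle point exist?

Maximin = 6, Minimax = 6, Saddle: True

Work:
Row minimums: [6, 3] → maximin = 6
Column maximums: [7, 6] → minimax = 6
Saddle point exists! Game value = 6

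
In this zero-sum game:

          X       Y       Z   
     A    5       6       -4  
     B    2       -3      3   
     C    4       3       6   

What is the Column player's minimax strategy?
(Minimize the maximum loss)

Column should play X, value = 5

Work:
Column player minimizes Row's maximum payoff:
Column X: max payoff to Row = 5
Column Y: max payoff to Row = 6
Column Z: max payoff to Row = 6
Minimum is 5, achieved by column X.
Minimax strategy: X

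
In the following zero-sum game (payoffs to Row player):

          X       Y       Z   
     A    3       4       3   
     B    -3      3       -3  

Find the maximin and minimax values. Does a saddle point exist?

Maximin = 3, Minimax = 3, Saddle: True

Work:
Row minimums: [3, -3] → maximin = 3
Column maximums: [3, 4, 3] → minimax = 3
Saddle point exists! Game value = 3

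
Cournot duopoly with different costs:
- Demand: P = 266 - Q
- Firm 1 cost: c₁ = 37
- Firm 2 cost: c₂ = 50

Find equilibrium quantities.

q₁* = 80.67, q₂* = 67.67

Work:
Reaction: q₁ = (266 - 37 - q₂)/2
Reaction: q₂ = (266 - 50 - q₁)/2
Solve simultaneously:
q₁* = (266 - 2×37 + 50)/3 = 80.67
q₂* = (266 - 2×50 + 37)/3 = 67.67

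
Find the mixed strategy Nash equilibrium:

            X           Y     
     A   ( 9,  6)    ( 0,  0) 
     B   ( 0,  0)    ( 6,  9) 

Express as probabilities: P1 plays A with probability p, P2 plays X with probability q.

p = 0.6, q = 0.4

Work:
Find probabilities that make opponent indifferent:
P2 chooses q to make P1 indifferent between A and B
P1 chooses p to make P2 indifferent between X and Y
Mixed NE: P1 plays (A: 0.6, B: 0.4), P2 plays (X: 0.4, Y: 0.6)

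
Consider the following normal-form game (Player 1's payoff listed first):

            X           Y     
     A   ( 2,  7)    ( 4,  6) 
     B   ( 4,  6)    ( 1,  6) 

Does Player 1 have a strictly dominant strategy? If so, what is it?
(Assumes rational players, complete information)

No strictly dominant strategy exists for Player 1

Work:
A strategy strictly dominates another if it gives a strictly higher payoff against every opponent action. Compare each pair of P1's strategies column-by-column:
  A vs B: [2 vs 4, 4 vs 1] → A does not strictly dominate B (column X: 2 ≤ 4)
  B vs A: [4 vs 2, 1 vs 4] → B does not strictly dominate A (column Y: 1 ≤ 4)
No single strategy strictly dominates all others → no strictly dominant strategy.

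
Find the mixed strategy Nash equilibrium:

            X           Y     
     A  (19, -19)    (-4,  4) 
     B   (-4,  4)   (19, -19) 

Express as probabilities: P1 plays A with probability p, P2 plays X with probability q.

p = 0.5, q = 0.5

Work:
Find probabilities that make opponent indifferent:
P2 chooses q to make P1 indifferent between A and B
P1 chooses p to make P2 indifferent between X and Y
Mixed NE: P1 plays (A: 0.5, B: 0.5), P2 plays (X: 0.5, Y: 0.5)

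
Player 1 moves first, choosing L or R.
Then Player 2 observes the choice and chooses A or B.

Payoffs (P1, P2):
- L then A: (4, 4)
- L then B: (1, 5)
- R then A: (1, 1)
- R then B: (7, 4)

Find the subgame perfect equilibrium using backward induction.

P1 plays R, P2 plays B after L and B after R; Payoff (7, 4)

Work:
Backward induction:
After L: P2 chooses B → P1 gets 1
After R: P2 chooses B → P1 gets 7
P1 chooses R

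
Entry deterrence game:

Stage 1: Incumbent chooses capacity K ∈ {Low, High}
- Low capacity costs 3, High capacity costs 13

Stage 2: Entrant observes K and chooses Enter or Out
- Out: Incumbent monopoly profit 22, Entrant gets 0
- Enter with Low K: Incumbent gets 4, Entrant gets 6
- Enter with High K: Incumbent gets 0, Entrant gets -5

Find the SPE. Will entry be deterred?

SPE: (High, Enter|Low, Out|High); Entry deterred. Incumbent net profit = 9

Work:
After Low K: Entrant enters (6 > 0)
After High K: Entrant stays out (-5 < 0)
Incumbent: Low → 4−3=1, High → 22−13=9
Incumbent chooses High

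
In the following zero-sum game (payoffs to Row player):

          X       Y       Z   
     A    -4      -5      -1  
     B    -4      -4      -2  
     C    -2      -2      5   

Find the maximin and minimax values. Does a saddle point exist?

Maximin = -2, Minimax = -2, Saddle: True

Work:
Row minimums: [-5, -4, -2] → maximin = -2
Column maximums: [-2, -2, 5] → minimax = -2
Saddle point exists! Game value = -2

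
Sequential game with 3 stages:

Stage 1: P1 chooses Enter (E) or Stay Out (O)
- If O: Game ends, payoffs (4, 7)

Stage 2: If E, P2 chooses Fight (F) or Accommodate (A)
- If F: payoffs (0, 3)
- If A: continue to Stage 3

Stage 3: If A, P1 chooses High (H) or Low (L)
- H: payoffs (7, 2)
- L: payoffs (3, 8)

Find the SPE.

SPE: (O, F, H); Outcome (4, 7)

Work:
Stage 3: P1 chooses H (7 vs 3)
Stage 2: P2: F->3, A->2 (anticipating H). Choose F
Stage 1: P1: O->4, E->0 (anticipating F, H). Choose O
SPE path: O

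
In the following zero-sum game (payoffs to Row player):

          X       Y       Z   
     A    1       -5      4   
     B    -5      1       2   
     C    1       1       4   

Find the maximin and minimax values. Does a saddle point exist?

Maximin = 1, Minimax = 1, Saddle: True

Work:
Row minimums: [-5, -5, 1] → maximin = 1
Column maximums: [1, 1, 4] → minimax = 1
Saddle point exists! Game value = 1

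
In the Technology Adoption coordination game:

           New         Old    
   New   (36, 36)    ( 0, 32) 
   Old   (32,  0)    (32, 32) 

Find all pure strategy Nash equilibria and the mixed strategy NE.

Pure NE: (New, New) and (Old, Old); Mixed NE: p = 0.8889, q = 0.8889

Work:
Check pure NE:
(New, New): (36, 36) - no unilateral deviation beneficial
(Old, Old): (32, 32) - no unilateral deviation beneficial
Mixed NE: P1 plays New with p = 0.8889, P2 plays New with q = 0.8889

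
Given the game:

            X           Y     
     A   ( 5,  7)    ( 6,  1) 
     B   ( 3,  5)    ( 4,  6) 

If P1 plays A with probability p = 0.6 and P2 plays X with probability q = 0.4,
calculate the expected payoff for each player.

E[P1] = 4.8, E[P2] = 4.28

Work:
E[P1] = p·q·π₁(A,X) + p·(1-q)·π₁(A,Y) + (1-p)·q·π₁(B,X) + (1-p)·(1-q)·π₁(B,Y)
= 0.6·0.4·5 + 0.6·0.6·6 + 0.4·0.4·3 + 0.4·0.6·4
= 4.8

E[P2] = 4.28 (similar calculation)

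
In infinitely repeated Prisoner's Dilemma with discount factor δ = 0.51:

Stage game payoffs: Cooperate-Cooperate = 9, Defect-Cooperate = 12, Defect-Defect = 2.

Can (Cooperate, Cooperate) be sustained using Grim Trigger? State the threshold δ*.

δ* = 0.3; since δ = 0.51 ≥ 0.3, cooperation can be sustained

Work:
For Grim Trigger:
Cooperate forever: 9/(1-δ)
Defect then punished: 12 + 2·δ/(1-δ)
Need: 9/(1-δ) ≥ 12 + 2·δ/(1-δ)
Solving: δ ≥ (T-R)/(T-P) = (12-9)/(12-2) = 0.3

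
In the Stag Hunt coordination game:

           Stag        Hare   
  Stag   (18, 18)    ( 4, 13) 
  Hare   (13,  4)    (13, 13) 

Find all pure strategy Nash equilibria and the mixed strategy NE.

Pure NE: (Stag, Stag) and (Hare, Hare); Mixed NE: p = 0.6429, q = 0.6429

Work:
Check pure NE:
(Stag, Stag): (18, 18) - no unilateral deviation beneficial
(Hare, Hare): (13, 13) - no unilateral deviation beneficial
Mixed NE: P1 plays Stag with p = 0.6429, P2 plays Stag with q = 0.6429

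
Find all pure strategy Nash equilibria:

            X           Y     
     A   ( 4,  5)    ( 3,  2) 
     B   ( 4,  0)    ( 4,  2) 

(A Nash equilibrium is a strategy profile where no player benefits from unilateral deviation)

Nash equilibrium: (A, X), (B, Y)

Work:
Best responses:
  P1 vs X: payoffs [4, 4] → best response A/B (payoff 4)
  P1 vs Y: payoffs [3, 4] → best response B (payoff 4)
  P2 vs A: payoffs [5, 2] → best response X (payoff 5)
  P2 vs B: payoffs [0, 2] → best response Y (payoff 2)
Mutual best responses: (A,X), (B,Y) → Nash equilibria.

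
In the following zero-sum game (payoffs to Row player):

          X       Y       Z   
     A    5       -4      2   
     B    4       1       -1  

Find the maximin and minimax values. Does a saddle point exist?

Maximin = -1, Minimax = 1, Saddle: False

Work:
Row minimums: [-4, -1] → maximin = -1
Column maximums: [5, 1, 2] → minimax = 1
No saddle point (maximin ≠ minimax). Mixed strategy needed.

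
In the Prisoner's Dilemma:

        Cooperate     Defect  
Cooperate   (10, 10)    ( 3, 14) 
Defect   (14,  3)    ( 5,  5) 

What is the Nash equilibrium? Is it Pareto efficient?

(Defect, Defect) is NE; not Pareto efficient

Work:
Defect dominates Cooperate for both players:
If P2 cooperates: Defect (14) > Cooperate (10)
If P2 defects: Defect (5) > Cooperate (3)
NE: (Defect, Defect) with payoff (5, 5)
But (Cooperate, Cooperate) = (10, 10) Pareto dominates (5, 5)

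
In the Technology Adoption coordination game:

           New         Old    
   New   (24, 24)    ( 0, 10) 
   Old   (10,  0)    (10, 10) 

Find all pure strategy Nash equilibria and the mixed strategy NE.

Pure NE: (New, New) and (Old, Old); Mixed NE: p = 0.4167, q = 0.4167

Work:
Check pure NE:
(New, New): (24, 24) - no unilateral deviation beneficial
(Old, Old): (10, 10) - no unilateral deviation beneficial
Mixed NE: P1 plays New with p = 0.4167, P2 plays New with q = 0.4167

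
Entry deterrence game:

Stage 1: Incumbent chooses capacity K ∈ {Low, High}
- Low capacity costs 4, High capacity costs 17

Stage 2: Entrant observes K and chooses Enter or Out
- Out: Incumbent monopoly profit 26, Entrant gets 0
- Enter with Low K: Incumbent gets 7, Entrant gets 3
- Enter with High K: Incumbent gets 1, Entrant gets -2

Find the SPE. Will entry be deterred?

SPE: (High, Enter|Low, Out|High); Entry deterred. Incumbent net profit = 9

Work:
After Low K: Entrant enters (3 > 0)
After High K: Entrant stays out (-2 < 0)
Incumbent: Low → 7−4=3, High → 26−17=9
Incumbent chooses High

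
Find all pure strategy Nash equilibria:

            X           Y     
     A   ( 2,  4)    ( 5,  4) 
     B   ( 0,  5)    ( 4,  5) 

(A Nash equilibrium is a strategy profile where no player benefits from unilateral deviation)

Nash equilibrium: (A, X), (A, Y)

Work:
Best responses:
  P1 vs X: payoffs [2, 0] → best response A (payoff 2)
  P1 vs Y: payoffs [5, 4] → best response A (payoff 5)
  P2 vs A: payoffs [4, 4] → best response X/Y (payoff 4)
  P2 vs B: payoffs [5, 5] → best response X/Y (payoff 5)
Mutual best responses: (A,X), (A,Y) → Nash equilibria.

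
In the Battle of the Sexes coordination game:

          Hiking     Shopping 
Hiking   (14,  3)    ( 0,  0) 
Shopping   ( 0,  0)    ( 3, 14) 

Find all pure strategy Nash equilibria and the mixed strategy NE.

Pure NE: (Hiking, Hiking) and (Shopping, Shopping); Mixed NE: p = 0.8235, q = 0.1765

Work:
Check pure NE:
(Hiking, Hiking): (14, 3) - no unilateral deviation beneficial
(Shopping, Shopping): (3, 14) - no unilateral deviation beneficial
Mixed NE: P1 plays Hiking with p = 0.8235, P2 plays Hiking with q = 0.1765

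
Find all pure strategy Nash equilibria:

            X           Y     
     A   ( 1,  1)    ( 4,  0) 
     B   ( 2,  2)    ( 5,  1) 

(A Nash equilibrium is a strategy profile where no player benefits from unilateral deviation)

Nash equilibrium: (B, X)

Work:
Best responses:
  P1 vs X: payoffs [1, 2] → best response B (payoff 2)
  P1 vs Y: payoffs [4, 5] → best response B (payoff 5)
  P2 vs A: payoffs [1, 0] → best response X (payoff 1)
  P2 vs B: payoffs [2, 1] → best response X (payoff 2)
Mutual best responses: (B,X) → Nash equilibria.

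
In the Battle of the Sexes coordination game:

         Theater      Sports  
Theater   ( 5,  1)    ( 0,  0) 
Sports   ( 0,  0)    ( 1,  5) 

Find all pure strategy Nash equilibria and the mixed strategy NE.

Pure NE: (Theater, Theater) and (Sports, Sports); Mixed NE: p = 0.8333, q = 0.1667

Work:
Check pure NE:
(Theater, Theater): (5, 1) - no unilateral deviation beneficial
(Sports, Sports): (1, 5) - no unilateral deviation beneficial
Mixed NE: P1 plays Theater with p = 0.8333, P2 plays Theater with q = 0.1667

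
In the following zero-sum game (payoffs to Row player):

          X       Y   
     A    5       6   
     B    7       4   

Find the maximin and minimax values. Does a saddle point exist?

Maximin = 5, Minimax = 6, Saddle: False

Work:
Row minimums: [5, 4] → maximin = 5
Column maximums: [7, 6] → minimax = 6
No saddle point (maximin ≠ minimax). Mixed strategy needed.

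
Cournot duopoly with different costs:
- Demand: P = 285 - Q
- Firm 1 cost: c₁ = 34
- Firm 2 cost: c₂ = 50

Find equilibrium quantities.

q₁* = 89.0, q₂* = 73.0

Work:
Reaction: q₁ = (285 - 34 - q₂)/2
Reaction: q₂ = (285 - 50 - q₁)/2
Solve simultaneously:
q₁* = (285 - 2×34 + 50)/3 = 89.0
q₂* = (285 - 2×50 + 34)/3 = 73.0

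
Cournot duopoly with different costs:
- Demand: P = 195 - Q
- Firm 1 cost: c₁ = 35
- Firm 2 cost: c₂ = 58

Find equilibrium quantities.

q₁* = 61.0, q₂* = 38.0

Work:
Reaction: q₁ = (195 - 35 - q₂)/2
Reaction: q₂ = (195 - 58 - q₁)/2
Solve simultaneously:
q₁* = (195 - 2×35 + 58)/3 = 61.0
q₂* = (195 - 2×58 + 35)/3 = 38.0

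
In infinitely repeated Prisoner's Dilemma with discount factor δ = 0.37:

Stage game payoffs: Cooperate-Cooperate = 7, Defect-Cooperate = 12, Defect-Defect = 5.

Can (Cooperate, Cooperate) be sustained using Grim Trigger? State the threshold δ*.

δ* = 0.7143; since δ = 0.37 < 0.7143, cooperation cannot be sustained

Work:
For Grim Trigger:
Cooperate forever: 7/(1-δ)
Defect then punished: 12 + 5·δ/(1-δ)
Need: 7/(1-δ) ≥ 12 + 5·δ/(1-δ)
Solving: δ ≥ (T-R)/(T-P) = (12-7)/(12-5) = 0.7143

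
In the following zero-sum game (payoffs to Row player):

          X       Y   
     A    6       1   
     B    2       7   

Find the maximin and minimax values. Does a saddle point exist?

Maximin = 2, Minimax = 6, Saddle: False

Work:
Row minimums: [1, 2] → maximin = 2
Column maximums: [6, 7] → minimax = 6
No saddle point (maximin ≠ minimax). Mixed strategy needed.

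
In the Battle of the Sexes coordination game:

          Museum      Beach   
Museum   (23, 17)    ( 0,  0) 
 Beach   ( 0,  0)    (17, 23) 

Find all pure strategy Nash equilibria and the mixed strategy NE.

Pure NE: (Museum, Museum) and (Beach, Beach); Mixed NE: p = 0.575, q = 0.425

Work:
Check pure NE:
(Museum, Museum): (23, 17) - no unilateral deviation beneficial
(Beach, Beach): (17, 23) - no unilateral deviation beneficial
Mixed NE: P1 plays Museum with p = 0.575, P2 plays Museum with q = 0.425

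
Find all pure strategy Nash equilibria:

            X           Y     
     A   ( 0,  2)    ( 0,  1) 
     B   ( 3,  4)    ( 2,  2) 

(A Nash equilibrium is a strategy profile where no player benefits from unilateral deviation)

Nash equilibrium: (B, X)

Work:
Best responses:
  P1 vs X: payoffs [0, 3] → best response B (payoff 3)
  P1 vs Y: payoffs [0, 2] → best response B (payoff 2)
  P2 vs A: payoffs [2, 1] → best response X (payoff 2)
  P2 vs B: payoffs [4, 2] → best response X (payoff 4)
Mutual best responses: (B,X) → Nash equilibria.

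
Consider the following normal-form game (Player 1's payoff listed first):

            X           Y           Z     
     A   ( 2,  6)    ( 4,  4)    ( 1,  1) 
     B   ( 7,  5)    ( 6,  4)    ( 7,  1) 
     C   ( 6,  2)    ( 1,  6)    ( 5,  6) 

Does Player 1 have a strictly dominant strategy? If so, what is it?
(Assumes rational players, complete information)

Yes, Player 1's strictly dominant strategy is B

Work:
A strategy strictly dominates another if it gives a strictly higher payoff against every opponent action. Compare each pair of P1's strategies column-by-column:
  A vs B: [2 vs 7, 4 vs 6, 1 vs 7] → A does not strictly dominate B (column X: 2 ≤ 7)
  A vs C: [2 vs 6, 4 vs 1, 1 vs 5] → A does not strictly dominate C (column X: 2 ≤ 6)
  B vs A: [7 vs 2, 6 vs 4, 7 vs 1] → B strictly dominates A
  B vs C: [7 vs 6, 6 vs 1, 7 vs 5] → B strictly dominates C
  C vs A: [6 vs 2, 1 vs 4, 5 vs 1] → C does not strictly dominate A (column Y: 1 ≤ 4)
  C vs B: [6 vs 7, 1 vs 6, 5 vs 7] → C does not strictly dominate B (column X: 6 ≤ 7)
B strictly dominates every other strategy → strictly dominant.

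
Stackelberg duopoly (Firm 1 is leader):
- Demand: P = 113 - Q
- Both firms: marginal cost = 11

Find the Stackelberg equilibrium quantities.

q₁* (leader) = 51.0, q₂* (follower) = 25.5

Work:
Follower's reaction: q₂ = (a - c - q₁)/2
Leader substitutes: π₁ = q₁·(a - q₁ - (a-c-q₁)/2 - c)
FOC: q₁* = (113 - 11)/2 = 51.00
Then: q₂* = (113 - 11 - 51.0)/2 = 25.50
Leader has first-mover advantage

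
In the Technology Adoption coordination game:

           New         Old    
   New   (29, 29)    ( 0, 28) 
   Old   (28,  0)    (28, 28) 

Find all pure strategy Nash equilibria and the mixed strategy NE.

Pure NE: (New, New) and (Old, Old); Mixed NE: p = 0.9655, q = 0.9655

Work:
Check pure NE:
(New, New): (29, 29) - no unilateral deviation beneficial
(Old, Old): (28, 28) - no unilateral deviation beneficial
Mixed NE: P1 plays New with p = 0.9655, P2 plays New with q = 0.9655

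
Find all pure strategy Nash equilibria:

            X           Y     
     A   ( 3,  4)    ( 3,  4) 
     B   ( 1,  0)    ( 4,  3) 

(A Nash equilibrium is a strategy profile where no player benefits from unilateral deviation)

Nash equilibrium: (A, X), (B, Y)

Work:
Best responses:
  P1 vs X: payoffs [3, 1] → best response A (payoff 3)
  P1 vs Y: payoffs [3, 4] → best response B (payoff 4)
  P2 vs A: payoffs [4, 4] → best response X/Y (payoff 4)
  P2 vs B: payoffs [0, 3] → best response Y (payoff 3)
Mutual best responses: (A,X), (B,Y) → Nash equilibria.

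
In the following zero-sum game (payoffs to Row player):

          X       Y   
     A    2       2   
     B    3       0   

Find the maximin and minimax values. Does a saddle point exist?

Maximin = 2, Minimax = 2, Saddle: True

Work:
Row minimums: [2, 0] → maximin = 2
Column maximums: [3, 2] → minimax = 2
Saddle point exists! Game value = 2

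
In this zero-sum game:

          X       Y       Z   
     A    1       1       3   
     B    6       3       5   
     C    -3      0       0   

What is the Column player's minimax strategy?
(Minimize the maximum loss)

Column should play Y, value = 3

Work:
Column player minimizes Row's maximum payoff:
Column X: max payoff to Row = 6
Column Y: max payoff to Row = 3
Column Z: max payoff to Row = 5
Minimum is 3, achieved by column Y.
Minimax strategy: Y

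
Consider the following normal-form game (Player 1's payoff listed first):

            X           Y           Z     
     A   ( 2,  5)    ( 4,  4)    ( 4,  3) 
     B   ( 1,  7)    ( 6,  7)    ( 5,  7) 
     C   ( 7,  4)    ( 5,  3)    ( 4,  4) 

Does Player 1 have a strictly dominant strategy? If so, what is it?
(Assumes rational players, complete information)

No strictly dominant strategy exists for Player 1

Work:
A strategy strictly dominates another if it gives a strictly higher payoff against every opponent action. Compare each pair of P1's strategies column-by-column:
  A vs B: [2 vs 1, 4 vs 6, 4 vs 5] → A does not strictly dominate B (column Y: 4 ≤ 6)
  A vs C: [2 vs 7, 4 vs 5, 4 vs 4] → A does not strictly dominate C (column X: 2 ≤ 7)
  B vs A: [1 vs 2, 6 vs 4, 5 vs 4] → B does not strictly dominate A (column X: 1 ≤ 2)
  B vs C: [1 vs 7, 6 vs 5, 5 vs 4] → B does not strictly dominate C (column X: 1 ≤ 7)
  C vs A: [7 vs 2, 5 vs 4, 4 vs 4] → C does not strictly dominate A (column Z: 4 ≤ 4)
  C vs B: [7 vs 1, 5 vs 6, 4 vs 5] → C does not strictly dominate B (column Y: 5 ≤ 6)
No single strategy strictly dominates all others → no strictly dominant strategy.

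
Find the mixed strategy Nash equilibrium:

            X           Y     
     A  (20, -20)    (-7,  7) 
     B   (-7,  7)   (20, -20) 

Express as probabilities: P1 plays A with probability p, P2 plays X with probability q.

p = 0.5, q = 0.5

Work:
Find probabilities that make opponent indifferent:
P2 chooses q to make P1 indifferent between A and B
P1 chooses p to make P2 indifferent between X and Y
Mixed NE: P1 plays (A: 0.5, B: 0.5), P2 plays (X: 0.5, Y: 0.5)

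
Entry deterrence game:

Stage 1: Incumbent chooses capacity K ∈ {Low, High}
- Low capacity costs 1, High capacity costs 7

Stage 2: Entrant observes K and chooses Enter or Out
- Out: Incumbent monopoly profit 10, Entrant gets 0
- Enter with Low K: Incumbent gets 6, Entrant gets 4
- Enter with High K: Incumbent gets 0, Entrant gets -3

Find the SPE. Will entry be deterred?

SPE: (Low, Enter|Low, Out|High); Entry not deterred. Incumbent net profit = 5, Entrant gets 4

Work:
After Low K: Entrant enters (4 > 0)
After High K: Entrant stays out (-3 < 0)
Incumbent: Low → 6−1=5, High → 10−7=3
Incumbent chooses Low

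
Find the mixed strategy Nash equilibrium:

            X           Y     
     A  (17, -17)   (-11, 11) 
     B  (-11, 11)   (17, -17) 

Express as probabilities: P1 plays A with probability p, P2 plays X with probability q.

p = 0.5, q = 0.5

Work:
Find probabilities that make opponent indifferent:
P2 chooses q to make P1 indifferent between A and B
P1 chooses p to make P2 indifferent between X and Y
Mixed NE: P1 plays (A: 0.5, B: 0.5), P2 plays (X: 0.5, Y: 0.5)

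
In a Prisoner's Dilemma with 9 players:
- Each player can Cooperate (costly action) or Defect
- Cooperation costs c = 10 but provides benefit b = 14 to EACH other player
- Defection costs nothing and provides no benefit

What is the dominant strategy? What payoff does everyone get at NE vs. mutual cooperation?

Dominant: Defect; NE payoff = 0; Coop payoff = 102

Work:
Defect dominates (saves cost c = 10, benefit to others is external)
NE: All defect → everyone gets 0
If all cooperate: each receives (8)×14 - 10 = 102
Social dilemma: 102 > 0 but NE gives 0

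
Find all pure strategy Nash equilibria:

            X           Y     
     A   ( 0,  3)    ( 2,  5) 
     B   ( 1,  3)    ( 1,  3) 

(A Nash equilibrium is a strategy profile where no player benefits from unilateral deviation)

Nash equilibrium: (A, Y), (B, X)

Work:
Best responses:
  P1 vs X: payoffs [0, 1] → best response B (payoff 1)
  P1 vs Y: payoffs [2, 1] → best response A (payoff 2)
  P2 vs A: payoffs [3, 5] → best response Y (payoff 5)
  P2 vs B: payoffs [3, 3] → best response X/Y (payoff 3)
Mutual best responses: (A,Y), (B,X) → Nash equilibria.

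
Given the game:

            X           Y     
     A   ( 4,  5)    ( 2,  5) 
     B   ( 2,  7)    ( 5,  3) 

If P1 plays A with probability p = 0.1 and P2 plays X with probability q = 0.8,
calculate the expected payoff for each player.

E[P1] = 2.7, E[P2] = 6.08

Work:
E[P1] = p·q·π₁(A,X) + p·(1-q)·π₁(A,Y) + (1-p)·q·π₁(B,X) + (1-p)·(1-q)·π₁(B,Y)
= 0.1·0.8·4 + 0.1·0.2·2 + 0.9·0.8·2 + 0.9·0.2·5
= 2.7

E[P2] = 6.08 (similar calculation)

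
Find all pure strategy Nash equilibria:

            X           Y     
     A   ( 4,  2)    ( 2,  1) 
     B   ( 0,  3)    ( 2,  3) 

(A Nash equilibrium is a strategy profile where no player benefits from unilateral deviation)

Nash equilibrium: (A, X), (B, Y)

Work:
Best responses:
  P1 vs X: payoffs [4, 0] → best response A (payoff 4)
  P1 vs Y: payoffs [2, 2] → best response A/B (payoff 2)
  P2 vs A: payoffs [2, 1] → best response X (payoff 2)
  P2 vs B: payoffs [3, 3] → best response X/Y (payoff 3)
Mutual best responses: (A,X), (B,Y) → Nash equilibria.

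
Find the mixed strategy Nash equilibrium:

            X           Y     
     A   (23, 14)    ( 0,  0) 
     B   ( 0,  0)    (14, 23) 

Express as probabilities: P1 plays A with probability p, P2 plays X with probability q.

p = 0.6216, q = 0.3784

Work:
Find probabilities that make opponent indifferent:
P2 chooses q to make P1 indifferent between A and B
P1 chooses p to make P2 indifferent between X and Y
Mixed NE: P1 plays (A: 0.6216, B: 0.3784), P2 plays (X: 0.3784, Y: 0.6216)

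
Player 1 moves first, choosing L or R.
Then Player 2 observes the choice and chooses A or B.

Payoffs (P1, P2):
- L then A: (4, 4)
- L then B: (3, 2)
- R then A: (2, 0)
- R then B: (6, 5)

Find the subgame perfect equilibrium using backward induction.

P1 plays R, P2 plays A after L and B after R; Payoff (6, 5)

Work:
Backward induction:
After L: P2 chooses A → P1 gets 4
After R: P2 chooses B → P1 gets 6
P1 chooses R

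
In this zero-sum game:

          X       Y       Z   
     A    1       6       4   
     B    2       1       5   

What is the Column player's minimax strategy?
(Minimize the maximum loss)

Column should play X, value = 2

Work:
Column player minimizes Row's maximum payoff:
Column X: max payoff to Row = 2
Column Y: max payoff to Row = 6
Column Z: max payoff to Row = 5
Minimum is 2, achieved by column X.
Minimax strategy: X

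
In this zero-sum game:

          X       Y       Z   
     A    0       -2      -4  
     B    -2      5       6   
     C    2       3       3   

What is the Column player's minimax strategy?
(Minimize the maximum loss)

Column should play X, value = 2

Work:
Column player minimizes Row's maximum payoff:
Column X: max payoff to Row = 2
Column Y: max payoff to Row = 5
Column Z: max payoff to Row = 6
Minimum is 2, achieved by column X.
Minimax strategy: X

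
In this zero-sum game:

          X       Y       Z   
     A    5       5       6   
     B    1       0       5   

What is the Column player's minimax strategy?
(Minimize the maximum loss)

Column should play X or Y (all achieve the minimum), value = 5

Work:
Column player minimizes Row's maximum payoff:
Column X: max payoff to Row = 5
Column Y: max payoff to Row = 5
Column Z: max payoff to Row = 6
Minimum is 5, achieved by columns X, Y (tied).
Each of X or Y is a minimax strategy.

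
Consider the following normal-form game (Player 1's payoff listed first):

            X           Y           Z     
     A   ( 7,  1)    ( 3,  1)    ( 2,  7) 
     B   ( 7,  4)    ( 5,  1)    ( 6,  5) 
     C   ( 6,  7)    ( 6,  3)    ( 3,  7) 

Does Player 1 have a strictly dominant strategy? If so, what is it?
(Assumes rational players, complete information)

No strictly dominant strategy exists for Player 1

Work:
A strategy strictly dominates another if it gives a strictly higher payoff against every opponent action. Compare each pair of P1's strategies column-by-column:
  A vs B: [7 vs 7, 3 vs 5, 2 vs 6] → A does not strictly dominate B (column X: 7 ≤ 7)
  A vs C: [7 vs 6, 3 vs 6, 2 vs 3] → A does not strictly dominate C (column Y: 3 ≤ 6)
  B vs A: [7 vs 7, 5 vs 3, 6 vs 2] → B does not strictly dominate A (column X: 7 ≤ 7)
  B vs C: [7 vs 6, 5 vs 6, 6 vs 3] → B does not strictly dominate C (column Y: 5 ≤ 6)
  C vs A: [6 vs 7, 6 vs 3, 3 vs 2] → C does not strictly dominate A (column X: 6 ≤ 7)
  C vs B: [6 vs 7, 6 vs 5, 3 vs 6] → C does not strictly dominate B (column X: 6 ≤ 7)
No single strategy strictly dominates all others → no strictly dominant strategy.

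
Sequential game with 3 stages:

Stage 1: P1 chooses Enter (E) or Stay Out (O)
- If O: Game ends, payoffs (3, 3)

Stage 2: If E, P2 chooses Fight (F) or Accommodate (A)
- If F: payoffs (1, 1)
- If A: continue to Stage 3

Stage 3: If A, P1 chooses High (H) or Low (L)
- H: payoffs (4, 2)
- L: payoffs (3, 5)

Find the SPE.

SPE: (E, A, H); Outcome (4, 2)

Work:
Stage 3: P1 chooses H (4 vs 3)
Stage 2: P2: F->1, A->2 (anticipating H). Choose A
Stage 1: P1: O->3, E->4 (anticipating A, H). Choose E
SPE path: E -> A -> H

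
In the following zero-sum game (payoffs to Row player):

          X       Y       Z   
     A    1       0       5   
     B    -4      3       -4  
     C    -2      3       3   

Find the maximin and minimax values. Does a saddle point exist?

Maximin = 0, Minimax = 1, Saddle: False

Work:
Row minimums: [0, -4, -2] → maximin = 0
Column maximums: [1, 3, 5] → minimax = 1
No saddle point (maximin ≠ minimax). Mixed strategy needed.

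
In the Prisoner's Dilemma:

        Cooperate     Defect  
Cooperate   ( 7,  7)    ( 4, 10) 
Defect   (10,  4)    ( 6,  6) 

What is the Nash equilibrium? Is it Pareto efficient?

(Defect, Defect) is NE; not Pareto efficient

Work:
Defect dominates Cooperate for both players:
If P2 cooperates: Defect (10) > Cooperate (7)
If P2 defects: Defect (6) > Cooperate (4)
NE: (Defect, Defect) with payoff (6, 6)
But (Cooperate, Cooperate) = (7, 7) Pareto dominates (6, 6)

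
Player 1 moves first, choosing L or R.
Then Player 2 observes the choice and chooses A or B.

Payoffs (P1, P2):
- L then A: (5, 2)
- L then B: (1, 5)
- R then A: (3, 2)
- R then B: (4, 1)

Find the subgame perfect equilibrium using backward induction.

P1 plays R, P2 plays B after L and A after R; Payoff (3, 2)

Work:
Backward induction:
After L: P2 chooses B → P1 gets 1
After R: P2 chooses A → P1 gets 3
P1 chooses R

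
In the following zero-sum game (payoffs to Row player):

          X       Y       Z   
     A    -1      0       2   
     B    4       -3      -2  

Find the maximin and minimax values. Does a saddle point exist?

Maximin = -1, Minimax = 0, Saddle: False

Work:
Row minimums: [-1, -3] → maximin = -1
Column maximums: [4, 0, 2] → minimax = 0
No saddle point (maximin ≠ minimax). Mixed strategy needed.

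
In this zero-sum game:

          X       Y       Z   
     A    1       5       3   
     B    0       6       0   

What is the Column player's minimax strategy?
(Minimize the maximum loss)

Column should play X, value = 1

Work:
Column player minimizes Row's maximum payoff:
Column X: max payoff to Row = 1
Column Y: max payoff to Row = 6
Column Z: max payoff to Row = 3
Minimum is 1, achieved by column X.
Minimax strategy: X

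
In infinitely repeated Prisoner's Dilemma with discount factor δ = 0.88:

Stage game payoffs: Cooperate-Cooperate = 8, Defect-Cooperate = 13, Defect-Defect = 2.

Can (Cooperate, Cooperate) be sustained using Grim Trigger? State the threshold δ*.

δ* = 0.4545; since δ = 0.88 ≥ 0.4545, cooperation can be sustained

Work:
For Grim Trigger:
Cooperate forever: 8/(1-δ)
Defect then punished: 13 + 2·δ/(1-δ)
Need: 8/(1-δ) ≥ 13 + 2·δ/(1-δ)
Solving: δ ≥ (T-R)/(T-P) = (13-8)/(13-2) = 0.4545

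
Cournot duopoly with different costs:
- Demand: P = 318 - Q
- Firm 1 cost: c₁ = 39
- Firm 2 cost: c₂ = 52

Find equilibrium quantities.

q₁* = 97.33, q₂* = 84.33

Work:
Reaction: q₁ = (318 - 39 - q₂)/2
Reaction: q₂ = (318 - 52 - q₁)/2
Solve simultaneously:
q₁* = (318 - 2×39 + 52)/3 = 97.33
q₂* = (318 - 2×52 + 39)/3 = 84.33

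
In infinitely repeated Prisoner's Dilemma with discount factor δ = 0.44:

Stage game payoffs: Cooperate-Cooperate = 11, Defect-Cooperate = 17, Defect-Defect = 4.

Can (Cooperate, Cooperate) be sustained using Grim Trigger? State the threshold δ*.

δ* = 0.4615; since δ = 0.44 < 0.4615, cooperation cannot be sustained

Work:
For Grim Trigger:
Cooperate forever: 11/(1-δ)
Defect then punished: 17 + 4·δ/(1-δ)
Need: 11/(1-δ) ≥ 17 + 4·δ/(1-δ)
Solving: δ ≥ (T-R)/(T-P) = (17-11)/(17-4) = 0.4615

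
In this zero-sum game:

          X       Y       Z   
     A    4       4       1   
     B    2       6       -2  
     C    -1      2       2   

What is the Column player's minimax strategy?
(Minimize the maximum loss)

Column should play Z, value = 2

Work:
Column player minimizes Row's maximum payoff:
Column X: max payoff to Row = 4
Column Y: max payoff to Row = 6
Column Z: max payoff to Row = 2
Minimum is 2, achieved by column Z.
Minimax strategy: Z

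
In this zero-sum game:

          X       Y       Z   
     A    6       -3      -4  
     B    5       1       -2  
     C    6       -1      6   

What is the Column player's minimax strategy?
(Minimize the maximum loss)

Column should play Y, value = 1

Work:
Column player minimizes Row's maximum payoff:
Column X: max payoff to Row = 6
Column Y: max payoff to Row = 1
Column Z: max payoff to Row = 6
Minimum is 1, achieved by column Y.
Minimax strategy: Y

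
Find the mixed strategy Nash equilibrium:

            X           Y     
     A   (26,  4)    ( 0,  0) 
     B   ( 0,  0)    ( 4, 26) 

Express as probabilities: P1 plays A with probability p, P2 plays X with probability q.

p = 0.8667, q = 0.1333

Work:
Find probabilities that make opponent indifferent:
P2 chooses q to make P1 indifferent between A and B
P1 chooses p to make P2 indifferent between X and Y
Mixed NE: P1 plays (A: 0.8667, B: 0.1333), P2 plays (X: 0.1333, Y: 0.8667)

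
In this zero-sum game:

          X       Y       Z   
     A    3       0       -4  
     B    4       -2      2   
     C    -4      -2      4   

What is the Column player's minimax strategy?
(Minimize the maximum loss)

Column should play Y, value = 0

Work:
Column player minimizes Row's maximum payoff:
Column X: max payoff to Row = 4
Column Y: max payoff to Row = 0
Column Z: max payoff to Row = 4
Minimum is 0, achieved by column Y.
Minimax strategy: Y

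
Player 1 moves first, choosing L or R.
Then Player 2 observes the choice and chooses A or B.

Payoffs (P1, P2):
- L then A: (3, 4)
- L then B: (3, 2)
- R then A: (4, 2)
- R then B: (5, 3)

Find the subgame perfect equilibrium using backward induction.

P1 plays R, P2 plays A after L and B after R; Payoff (5, 3)

Work:
Backward induction:
After L: P2 chooses A → P1 gets 3
After R: P2 chooses B → P1 gets 5
P1 chooses R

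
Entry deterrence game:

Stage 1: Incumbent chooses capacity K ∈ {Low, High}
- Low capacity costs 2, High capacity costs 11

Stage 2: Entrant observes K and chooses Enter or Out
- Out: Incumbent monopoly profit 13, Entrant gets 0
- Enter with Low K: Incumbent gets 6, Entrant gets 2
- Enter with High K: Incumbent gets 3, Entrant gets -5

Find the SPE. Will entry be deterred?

SPE: (Low, Enter|Low, Out|High); Entry not deterred. Incumbent net profit = 4, Entrant gets 2

Work:
After Low K: Entrant enters (2 > 0)
After High K: Entrant stays out (-5 < 0)
Incumbent: Low → 6−2=4, High → 13−11=2
Incumbent chooses Low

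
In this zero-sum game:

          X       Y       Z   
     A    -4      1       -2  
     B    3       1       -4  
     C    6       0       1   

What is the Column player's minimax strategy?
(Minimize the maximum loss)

Column should play Y or Z (all achieve the minimum), value = 1

Work:
Column player minimizes Row's maximum payoff:
Column X: max payoff to Row = 6
Column Y: max payoff to Row = 1
Column Z: max payoff to Row = 1
Minimum is 1, achieved by columns Y, Z (tied).
Each of Y or Z is a minimax strategy.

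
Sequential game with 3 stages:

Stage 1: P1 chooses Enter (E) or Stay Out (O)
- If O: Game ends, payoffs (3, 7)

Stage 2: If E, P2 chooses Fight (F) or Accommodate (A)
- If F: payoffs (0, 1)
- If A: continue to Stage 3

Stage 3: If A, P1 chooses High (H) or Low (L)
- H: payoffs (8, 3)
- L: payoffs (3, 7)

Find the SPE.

SPE: (E, A, H); Outcome (8, 3)

Work:
Stage 3: P1 chooses H (8 vs 3)
Stage 2: P2: F->1, A->3 (anticipating H). Choose A
Stage 1: P1: O->3, E->8 (anticipating A, H). Choose E
SPE path: E -> A -> H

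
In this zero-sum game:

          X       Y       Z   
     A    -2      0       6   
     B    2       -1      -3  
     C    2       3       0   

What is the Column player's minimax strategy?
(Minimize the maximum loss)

Column should play X, value = 2

Work:
Column player minimizes Row's maximum payoff:
Column X: max payoff to Row = 2
Column Y: max payoff to Row = 3
Column Z: max payoff to Row = 6
Minimum is 2, achieved by column X.
Minimax strategy: X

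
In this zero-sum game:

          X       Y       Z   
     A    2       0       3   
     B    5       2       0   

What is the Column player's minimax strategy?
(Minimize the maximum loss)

Column should play Y, value = 2

Work:
Column player minimizes Row's maximum payoff:
Column X: max payoff to Row = 5
Column Y: max payoff to Row = 2
Column Z: max payoff to Row = 3
Minimum is 2, achieved by column Y.
Minimax strategy: Y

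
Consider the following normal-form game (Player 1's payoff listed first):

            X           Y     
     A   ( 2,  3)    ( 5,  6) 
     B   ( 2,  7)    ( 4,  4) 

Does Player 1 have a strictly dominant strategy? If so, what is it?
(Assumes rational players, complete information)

No strictly dominant strategy exists for Player 1

Work:
A strategy strictly dominates another if it gives a strictly higher payoff against every opponent action. Compare each pair of P1's strategies column-by-column:
  A vs B: [2 vs 2, 5 vs 4] → A does not strictly dominate B (column X: 2 ≤ 2)
  B vs A: [2 vs 2, 4 vs 5] → B does not strictly dominate A (column X: 2 ≤ 2)
No single strategy strictly dominates all others → no strictly dominant strategy.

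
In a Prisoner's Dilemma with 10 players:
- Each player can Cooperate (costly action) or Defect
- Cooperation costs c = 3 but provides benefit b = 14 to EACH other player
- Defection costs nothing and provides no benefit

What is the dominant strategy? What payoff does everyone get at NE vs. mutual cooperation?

Dominant: Defect; NE payoff = 0; Coop payoff = 123

Work:
Defect dominates (saves cost c = 3, benefit to others is external)
NE: All defect → everyone gets 0
If all cooperate: each receives (9)×14 - 3 = 123
Social dilemma: 123 > 0 but NE gives 0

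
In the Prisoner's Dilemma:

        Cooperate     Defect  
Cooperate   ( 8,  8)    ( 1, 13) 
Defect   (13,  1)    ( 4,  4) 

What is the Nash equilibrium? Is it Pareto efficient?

(Defect, Defect) is NE; not Pareto efficient

Work:
Defect dominates Cooperate for both players:
If P2 cooperates: Defect (13) > Cooperate (8)
If P2 defects: Defect (4) > Cooperate (1)
NE: (Defect, Defect) with payoff (4, 4)
But (Cooperate, Cooperate) = (8, 8) Pareto dominates (4, 4)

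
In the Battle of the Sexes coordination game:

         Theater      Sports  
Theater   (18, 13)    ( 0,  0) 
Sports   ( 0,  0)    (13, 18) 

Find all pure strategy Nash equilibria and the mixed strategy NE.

Pure NE: (Theater, Theater) and (Sports, Sports); Mixed NE: p = 0.5806, q = 0.4194

Work:
Check pure NE:
(Theater, Theater): (18, 13) - no unilateral deviation beneficial
(Sports, Sports): (13, 18) - no unilateral deviation beneficial
Mixed NE: P1 plays Theater with p = 0.5806, P2 plays Theater with q = 0.4194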